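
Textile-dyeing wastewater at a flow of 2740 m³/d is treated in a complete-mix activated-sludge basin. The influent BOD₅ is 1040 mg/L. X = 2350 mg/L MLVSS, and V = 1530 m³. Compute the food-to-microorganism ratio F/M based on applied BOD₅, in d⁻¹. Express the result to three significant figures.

F/M = Q·S₀ / (V·X) = 2740 × 1040 / (1530 × 2350) = 0.7925 g BOD₅·(g VSS·d)⁻¹.

F/M ≈ 0.793 d⁻¹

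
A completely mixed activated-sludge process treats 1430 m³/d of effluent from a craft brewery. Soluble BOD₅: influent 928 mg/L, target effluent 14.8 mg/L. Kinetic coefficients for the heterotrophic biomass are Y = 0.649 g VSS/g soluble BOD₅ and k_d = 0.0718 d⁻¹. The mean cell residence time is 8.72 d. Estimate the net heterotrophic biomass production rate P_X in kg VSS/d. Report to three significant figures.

P_X ≈ 521 kg VSS/d

The observed yield is Y_obs = Y/(1 + k_d·θ_c) = 0.649 / (1 + 0.0718 × 8.72) = 0.649 / 1.626 = 0.3991 g VSS per g soluble BOD₅ removed.
Q·(S₀ − S) = 1430 × (928 − 14.8) × 10⁻³ = 1306 kg/d removed.
So the net sludge growth is P_X = 0.3991 × 1306 = 521.2 kg VSS/d.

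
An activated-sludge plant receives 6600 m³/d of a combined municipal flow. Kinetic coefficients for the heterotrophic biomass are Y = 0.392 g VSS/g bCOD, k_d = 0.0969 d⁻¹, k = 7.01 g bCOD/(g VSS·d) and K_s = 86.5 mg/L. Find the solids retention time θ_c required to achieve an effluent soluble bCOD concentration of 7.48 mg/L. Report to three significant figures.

At the target effluent, Y k S/(K_s+S) = 0.392×7.01×7.48/93.98 = 0.2187 d⁻¹.
1/θ_c = 0.2187 − 0.0969 = 0.1218 d⁻¹, so θ_c = 8.209 d.

θ_c ≈ 8.21 d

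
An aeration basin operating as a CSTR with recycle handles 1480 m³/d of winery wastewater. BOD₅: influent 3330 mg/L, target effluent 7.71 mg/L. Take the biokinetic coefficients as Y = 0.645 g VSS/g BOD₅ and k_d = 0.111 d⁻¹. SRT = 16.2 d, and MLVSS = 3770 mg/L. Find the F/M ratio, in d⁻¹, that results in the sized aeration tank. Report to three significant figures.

Steady-state biomass mass balance: V·X·(1 + k_d·θ_c) = Y·Q·(S₀ − S)·θ_c, so V = 0.645 × 1480 × (3330 − 7.71) × 16.2 / [3770 × (1 + 0.111 × 16.2)] = 5.14×10^7 / 10549 = 4870 m³.
Food-to-microorganism ratio F/M = Q S₀ / (V X) = 1480 × 3330 / (4870 × 3770) = 0.2684 d⁻¹.

F/M ≈ 0.268 d⁻¹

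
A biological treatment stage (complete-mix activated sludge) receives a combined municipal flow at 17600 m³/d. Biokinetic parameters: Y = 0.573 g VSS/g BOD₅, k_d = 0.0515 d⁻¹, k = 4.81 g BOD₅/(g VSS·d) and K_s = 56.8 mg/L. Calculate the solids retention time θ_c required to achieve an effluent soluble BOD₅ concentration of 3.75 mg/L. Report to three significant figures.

From 1/θ_c = Y·k·S/(K_s + S) − k_d: Y·k·S/(K_s+S) = 0.573 × 4.81 × 3.75 / (56.8 + 3.75) = 0.1707 d⁻¹.
Then 1/θ_c = μ − k_d = 0.1707 − 0.0515 = 0.1192 d⁻¹, giving θ_c = 8.390 d.

θ_c ≈ 8.39 d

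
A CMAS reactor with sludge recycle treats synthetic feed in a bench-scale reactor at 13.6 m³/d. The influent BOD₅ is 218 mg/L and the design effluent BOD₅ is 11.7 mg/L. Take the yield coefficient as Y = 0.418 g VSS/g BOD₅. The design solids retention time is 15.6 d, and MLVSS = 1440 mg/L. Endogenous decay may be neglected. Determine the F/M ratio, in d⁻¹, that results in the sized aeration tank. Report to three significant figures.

F/M ≈ 0.162 d⁻¹

Biomass mass balance (decay neglected): V·X = Y·Q·(S₀ − S)·θ_c, so V = 0.418 × 13.6 × (218 − 11.7) × 15.6 / 1440 = 12.71 m³.
F/M = applied load / biomass = Q·S₀/(V·X) = 13.6 × 218 / (12.71 × 1440) = 0.1621 d⁻¹.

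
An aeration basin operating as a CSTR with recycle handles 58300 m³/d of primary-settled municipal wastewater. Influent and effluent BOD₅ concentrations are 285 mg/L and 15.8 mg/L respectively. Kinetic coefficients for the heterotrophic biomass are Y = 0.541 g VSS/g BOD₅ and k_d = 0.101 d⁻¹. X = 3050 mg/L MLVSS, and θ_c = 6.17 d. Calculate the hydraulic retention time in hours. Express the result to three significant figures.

Rearranging the biomass balance for a CMAS with decay, V = Y·Q·ΔS·θ_c / [X·(1+k_d θ_c)] = 0.541 × 58300 × (285 − 15.8) × 6.17 / [3050 × (1 + 0.101 × 6.17)] = 5.24×10^7 / 4951 = 10582 m³.
HRT = V/Q = 10582 m³ / 58300 m³·d⁻¹ = 0.1815 d × 24 = 4.356 h.

τ ≈ 4.36 h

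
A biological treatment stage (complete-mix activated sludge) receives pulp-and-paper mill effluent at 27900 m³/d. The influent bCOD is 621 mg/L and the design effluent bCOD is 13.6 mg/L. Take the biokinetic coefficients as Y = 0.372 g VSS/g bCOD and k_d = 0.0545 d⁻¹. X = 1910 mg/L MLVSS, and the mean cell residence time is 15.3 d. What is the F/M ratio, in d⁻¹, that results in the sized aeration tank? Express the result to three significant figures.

From the SRT design equation V = Y Q (S₀−S) θ_c / [X (1 + k_d θ_c)] = 0.372 × 27900 × (621 − 13.6) × 15.3 / [1910 × (1 + 0.0545 × 15.3)] = 9.65×10^7 / 3503 = 27537 m³.
F/M = applied load / biomass = Q·S₀/(V·X) = 27900 × 621 / (27537 × 1910) = 0.3294 d⁻¹.

F/M ≈ 0.329 d⁻¹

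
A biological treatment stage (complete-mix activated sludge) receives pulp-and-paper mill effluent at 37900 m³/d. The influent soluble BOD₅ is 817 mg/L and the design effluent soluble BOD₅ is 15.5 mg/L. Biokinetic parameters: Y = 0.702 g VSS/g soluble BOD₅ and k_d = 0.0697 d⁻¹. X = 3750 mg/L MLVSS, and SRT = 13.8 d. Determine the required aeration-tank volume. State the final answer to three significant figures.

V ≈ 40000 m³

From the SRT design equation V = Y Q (S₀−S) θ_c / [X (1 + k_d θ_c)] = 0.702 × 37900 × (817 − 15.5) × 13.8 / [3750 × (1 + 0.0697 × 13.8)] = 2.94×10^8 / 7357 = 40000 m³.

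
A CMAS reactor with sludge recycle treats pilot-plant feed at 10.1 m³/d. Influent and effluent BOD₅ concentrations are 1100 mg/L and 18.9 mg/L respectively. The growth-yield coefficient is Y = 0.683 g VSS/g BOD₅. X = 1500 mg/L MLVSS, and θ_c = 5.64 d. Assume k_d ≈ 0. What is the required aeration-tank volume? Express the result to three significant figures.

V ≈ 28.0 m³

V·X = Y·Q·ΔS·θ_c gives V = 0.683 × 10.1 × (1100 − 18.9) × 5.64 / 1500 = 28.04 m³.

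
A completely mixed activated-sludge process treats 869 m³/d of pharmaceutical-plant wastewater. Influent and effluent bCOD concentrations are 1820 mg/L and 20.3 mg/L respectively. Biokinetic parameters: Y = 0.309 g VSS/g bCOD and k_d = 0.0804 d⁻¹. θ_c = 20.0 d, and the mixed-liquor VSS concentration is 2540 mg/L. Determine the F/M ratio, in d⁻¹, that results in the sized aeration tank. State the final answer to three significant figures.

Steady-state biomass mass balance: V·X·(1 + k_d·θ_c) = Y·Q·(S₀ − S)·θ_c, so V = 0.309 × 869 × (1820 − 20.3) × 20.0 / [2540 × (1 + 0.0804 × 20.0)] = 9.67×10^6 / 6624 = 1459 m³.
F/M = applied load / biomass = Q·S₀/(V·X) = 869 × 1820 / (1459 × 2540) = 0.4268 d⁻¹.

F/M ≈ 0.427 d⁻¹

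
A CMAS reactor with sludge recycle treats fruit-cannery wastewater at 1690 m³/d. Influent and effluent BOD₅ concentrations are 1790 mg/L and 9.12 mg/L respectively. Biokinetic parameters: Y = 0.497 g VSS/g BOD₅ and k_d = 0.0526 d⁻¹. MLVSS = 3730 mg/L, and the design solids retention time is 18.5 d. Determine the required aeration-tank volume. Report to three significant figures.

Rearranging the biomass balance for a CMAS with decay, V = Y·Q·ΔS·θ_c / [X·(1+k_d θ_c)] = 0.497 × 1690 × (1790 − 9.12) × 18.5 / [3730 × (1 + 0.0526 × 18.5)] = 2.77×10^7 / 7360 = 3760 m³.

V ≈ 3760 m³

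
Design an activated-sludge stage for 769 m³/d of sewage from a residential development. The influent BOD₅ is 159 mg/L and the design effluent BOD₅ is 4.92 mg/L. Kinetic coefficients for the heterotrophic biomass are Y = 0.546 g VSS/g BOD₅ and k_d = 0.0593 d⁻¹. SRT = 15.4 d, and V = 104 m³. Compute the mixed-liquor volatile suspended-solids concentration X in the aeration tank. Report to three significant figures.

X ≈ 5010 mg/L

X = Y·Q·ΔS·θ_c / [V·(1 + k_d θ_c)] = 0.546 × 769 × (159 − 4.92) × 15.4 / [104 × (1 + 0.0593 × 15.4)] = 5007 mg/L.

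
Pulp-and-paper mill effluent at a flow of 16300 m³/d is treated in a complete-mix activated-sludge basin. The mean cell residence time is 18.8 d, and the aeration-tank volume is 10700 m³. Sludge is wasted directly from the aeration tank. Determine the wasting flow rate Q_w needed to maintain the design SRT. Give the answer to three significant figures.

Q_w ≈ 569 m³/d

With mixed-liquor wasting, θ_c = V/Q_w, so Q_w = V/θ_c = 10700/18.8 = 569.1 m³/d.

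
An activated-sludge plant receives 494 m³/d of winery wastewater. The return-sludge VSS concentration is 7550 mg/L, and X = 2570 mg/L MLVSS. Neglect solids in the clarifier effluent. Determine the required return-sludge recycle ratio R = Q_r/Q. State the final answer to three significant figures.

R ≈ 0.516

Mass balance around the secondary clarifier (neglecting effluent solids): R = X / (X_r − X) = 2570 / (7550 − 2570) = 0.5161.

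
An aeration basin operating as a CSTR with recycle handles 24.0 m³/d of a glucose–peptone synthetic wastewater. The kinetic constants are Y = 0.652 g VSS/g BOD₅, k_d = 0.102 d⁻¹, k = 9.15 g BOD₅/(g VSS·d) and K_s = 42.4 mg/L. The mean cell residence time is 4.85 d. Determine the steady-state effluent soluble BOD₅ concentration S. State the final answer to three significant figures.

For a completely mixed reactor with recycle the Lawrence–McCarty relation gives S = K_s·(1 + k_d·θ_c) / [θ_c·(Y·k − k_d) − 1] = 42.4 × (1 + 0.102 × 4.85) / [4.85 × (0.652 × 9.15 − 0.102) − 1] = 63.38 / 27.44 = 2.310 mg/L.

S ≈ 2.31 mg/L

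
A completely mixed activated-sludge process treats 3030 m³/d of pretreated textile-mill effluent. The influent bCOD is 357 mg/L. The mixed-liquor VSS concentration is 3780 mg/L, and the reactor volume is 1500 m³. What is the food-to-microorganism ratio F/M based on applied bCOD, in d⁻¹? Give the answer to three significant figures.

F/M ≈ 0.191 d⁻¹

F/M = Q·S₀ / (V·X) = 3030 × 357 / (1500 × 3780) = 0.1908 g bCOD·(g VSS·d)⁻¹.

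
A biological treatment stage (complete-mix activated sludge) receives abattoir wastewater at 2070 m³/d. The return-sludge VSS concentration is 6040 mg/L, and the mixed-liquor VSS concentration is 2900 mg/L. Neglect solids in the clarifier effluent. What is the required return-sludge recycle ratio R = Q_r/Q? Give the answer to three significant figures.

Solids balance on the clarifier gives (1+R)X = R·X_r, so R = X/(X_r − X) = 2900 / (6040 − 2900) = 0.9236.

R ≈ 0.924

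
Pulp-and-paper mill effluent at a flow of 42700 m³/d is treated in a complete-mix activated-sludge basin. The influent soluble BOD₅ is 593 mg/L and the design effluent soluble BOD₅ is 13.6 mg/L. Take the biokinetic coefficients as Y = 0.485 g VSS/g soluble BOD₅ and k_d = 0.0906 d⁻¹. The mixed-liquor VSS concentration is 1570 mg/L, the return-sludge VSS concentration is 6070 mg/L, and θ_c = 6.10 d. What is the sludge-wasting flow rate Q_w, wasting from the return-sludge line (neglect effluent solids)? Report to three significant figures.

Q_w ≈ 1270 m³/d

Rearranging the biomass balance for a CMAS with decay, V = Y·Q·ΔS·θ_c / [X·(1+k_d θ_c)] = 0.485 × 42700 × (593 − 13.6) × 6.10 / [1570 × (1 + 0.0906 × 6.10)] = 7.32×10^7 / 2438 = 30026 m³.
Q_w = (V·X)/(θ_c X_r) = 30026 × 1570 / (6.10 × 6070) = 1273 m³/d.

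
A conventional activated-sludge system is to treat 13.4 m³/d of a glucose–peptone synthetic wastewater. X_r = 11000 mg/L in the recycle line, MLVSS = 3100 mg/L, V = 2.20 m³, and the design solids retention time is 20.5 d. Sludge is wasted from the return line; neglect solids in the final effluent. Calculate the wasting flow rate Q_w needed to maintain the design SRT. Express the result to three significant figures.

Q_w ≈ 0.0302 m³/d

θ_c = V·X/(Q_w·X_r) when wasting from the recycle, so Q_w = V·X/(θ_c·X_r) = 2.200 × 3100 / (20.5 × 11000) = 0.03024 m³/d.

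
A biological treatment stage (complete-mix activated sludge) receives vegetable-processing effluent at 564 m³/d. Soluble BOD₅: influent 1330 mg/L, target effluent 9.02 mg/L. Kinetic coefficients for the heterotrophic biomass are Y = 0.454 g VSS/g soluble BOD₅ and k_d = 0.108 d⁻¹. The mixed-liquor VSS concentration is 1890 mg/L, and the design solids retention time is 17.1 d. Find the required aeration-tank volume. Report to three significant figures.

V ≈ 1080 m³

From the SRT design equation V = Y Q (S₀−S) θ_c / [X (1 + k_d θ_c)] = 0.454 × 564 × (1330 − 9.02) × 17.1 / [1890 × (1 + 0.108 × 17.1)] = 5.78×10^6 / 5380 = 1075 m³.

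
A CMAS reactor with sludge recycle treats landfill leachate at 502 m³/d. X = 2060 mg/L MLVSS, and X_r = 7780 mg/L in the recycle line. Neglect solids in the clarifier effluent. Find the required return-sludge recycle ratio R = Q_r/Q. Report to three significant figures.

R ≈ 0.360

R = Q_r/Q = X/(X_r − X) = 2060 / (7780 − 2060) = 0.3601.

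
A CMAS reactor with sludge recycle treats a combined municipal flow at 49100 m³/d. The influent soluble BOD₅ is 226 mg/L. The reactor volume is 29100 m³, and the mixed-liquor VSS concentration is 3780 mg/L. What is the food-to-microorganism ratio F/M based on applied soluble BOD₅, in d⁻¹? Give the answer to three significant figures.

F/M ≈ 0.101 d⁻¹

F/M = Q·S₀ / (V·X) = 49100 × 226 / (29100 × 3780) = 0.1009 g soluble BOD₅·(g VSS·d)⁻¹.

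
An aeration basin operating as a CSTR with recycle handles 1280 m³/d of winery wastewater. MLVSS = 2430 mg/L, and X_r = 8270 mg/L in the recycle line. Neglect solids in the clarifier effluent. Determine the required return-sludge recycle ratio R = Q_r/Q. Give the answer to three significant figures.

Mass balance around the secondary clarifier (neglecting effluent solids): R = X / (X_r − X) = 2430 / (8270 − 2430) = 0.4161.

R ≈ 0.416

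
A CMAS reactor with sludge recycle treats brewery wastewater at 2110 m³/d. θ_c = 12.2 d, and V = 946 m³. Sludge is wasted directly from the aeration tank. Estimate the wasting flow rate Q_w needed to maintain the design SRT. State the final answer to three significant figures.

Q_w ≈ 77.5 m³/d

Wasting from the aeration tank: Q_w = V / θ_c = 946.0 / 12.2 = 77.54 m³/d.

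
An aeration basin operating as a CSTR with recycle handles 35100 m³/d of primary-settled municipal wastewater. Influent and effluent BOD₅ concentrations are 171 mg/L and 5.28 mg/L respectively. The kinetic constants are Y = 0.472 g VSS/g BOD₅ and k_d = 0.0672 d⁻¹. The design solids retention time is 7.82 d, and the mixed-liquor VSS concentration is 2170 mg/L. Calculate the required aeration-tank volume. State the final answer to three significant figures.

Steady-state biomass mass balance: V·X·(1 + k_d·θ_c) = Y·Q·(S₀ − S)·θ_c, so V = 0.472 × 35100 × (171 − 5.28) × 7.82 / [2170 × (1 + 0.0672 × 7.82)] = 2.15×10^7 / 3310 = 6486 m³.

V ≈ 6490 m³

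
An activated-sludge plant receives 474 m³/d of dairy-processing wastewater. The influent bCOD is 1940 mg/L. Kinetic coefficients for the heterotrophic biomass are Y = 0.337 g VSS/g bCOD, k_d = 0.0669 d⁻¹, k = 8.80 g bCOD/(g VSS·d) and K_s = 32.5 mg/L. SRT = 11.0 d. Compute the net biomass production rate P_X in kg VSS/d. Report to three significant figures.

From the Monod/SRT balance for a CMAS, S = K_s·(1+k_d θ_c)/[θ_c·(Y k − k_d) − 1] = 32.5 × (1 + 0.0669 × 11.0) / [11.0 × (0.337 × 8.80 − 0.0669) − 1] = 56.42 / 30.89 = 1.827 mg/L.
Observed yield with endogenous decay: Y_obs = Y / (1 + k_d·θ_c) = 0.337 / (1 + 0.0669 × 11.0) = 0.337 / 1.736 = 0.1941 g VSS/g bCOD.
Q·(S₀ − S) = 474 × (1940 − 1.83) × 10⁻³ = 918.7 kg/d removed.
Biomass produced: P_X = Y_obs·Q·ΔS = 0.1941 × 918.7 ≈ 178.4 kg VSS/d.

P_X ≈ 178 kg VSS/d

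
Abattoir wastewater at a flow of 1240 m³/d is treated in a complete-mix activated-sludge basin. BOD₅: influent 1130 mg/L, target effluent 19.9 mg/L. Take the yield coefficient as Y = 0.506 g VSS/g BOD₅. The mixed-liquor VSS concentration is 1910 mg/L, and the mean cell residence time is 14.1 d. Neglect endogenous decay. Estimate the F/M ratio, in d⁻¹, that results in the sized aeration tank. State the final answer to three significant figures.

Biomass mass balance (decay neglected): V·X = Y·Q·(S₀ − S)·θ_c, so V = 0.506 × 1240 × (1130 − 19.9) × 14.1 / 1910 = 5142 m³.
F/M = Q·S₀ / (V·X) = 1240 × 1130 / (5142 × 1910) = 0.1427 g BOD₅·(g VSS·d)⁻¹.

F/M ≈ 0.143 d⁻¹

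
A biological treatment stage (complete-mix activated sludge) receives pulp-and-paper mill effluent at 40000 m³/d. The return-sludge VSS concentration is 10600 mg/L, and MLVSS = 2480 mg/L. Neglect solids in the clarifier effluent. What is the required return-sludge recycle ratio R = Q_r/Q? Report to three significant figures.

R ≈ 0.305

Solids balance on the clarifier gives (1+R)X = R·X_r, so R = X/(X_r − X) = 2480 / (10600 − 2480) = 0.3054.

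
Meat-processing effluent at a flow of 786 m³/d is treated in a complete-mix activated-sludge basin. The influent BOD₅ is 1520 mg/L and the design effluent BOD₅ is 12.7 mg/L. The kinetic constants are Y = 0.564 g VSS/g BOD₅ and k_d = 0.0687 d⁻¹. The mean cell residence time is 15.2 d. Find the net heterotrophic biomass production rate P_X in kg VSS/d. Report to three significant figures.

Correct the yield for decay: Y_obs = Y/(1 + k_d θ_c) = 0.564 / (1 + 0.0687 × 15.2) = 0.564 / 2.044 = 0.2759.
ΔS = 1520 − 12.7 = 1507 mg/L, so the substrate removal rate is 786 × 1507/1000 = 1185 kg BOD₅/d.
Biomass produced: P_X = Y_obs·Q·ΔS = 0.2759 × 1185 ≈ 326.9 kg VSS/d.

P_X ≈ 327 kg VSS/d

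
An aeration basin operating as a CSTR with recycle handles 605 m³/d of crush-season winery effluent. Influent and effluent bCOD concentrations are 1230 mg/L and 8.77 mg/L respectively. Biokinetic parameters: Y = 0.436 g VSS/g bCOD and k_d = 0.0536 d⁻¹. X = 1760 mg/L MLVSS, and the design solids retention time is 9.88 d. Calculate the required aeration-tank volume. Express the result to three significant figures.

V ≈ 1180 m³

From the SRT design equation V = Y Q (S₀−S) θ_c / [X (1 + k_d θ_c)] = 0.436 × 605 × (1230 − 8.77) × 9.88 / [1760 × (1 + 0.0536 × 9.88)] = 3.18×10^6 / 2692 = 1182 m³.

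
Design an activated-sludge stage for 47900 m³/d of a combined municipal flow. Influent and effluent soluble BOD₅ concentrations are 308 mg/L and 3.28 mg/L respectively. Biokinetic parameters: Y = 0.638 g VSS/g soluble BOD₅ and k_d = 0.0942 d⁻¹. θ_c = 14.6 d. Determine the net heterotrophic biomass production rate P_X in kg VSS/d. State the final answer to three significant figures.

Observed yield with endogenous decay: Y_obs = Y / (1 + k_d·θ_c) = 0.638 / (1 + 0.0942 × 14.6) = 0.638 / 2.375 = 0.2686 g VSS/g soluble BOD₅.
Q·(S₀ − S) = 47900 × (308 − 3.28) × 10⁻³ = 14596 kg/d removed.
P_X = Y_obs · Q(S₀ − S) = 0.2686 × 14596 = 3920 kg VSS/d.

P_X ≈ 3920 kg VSS/d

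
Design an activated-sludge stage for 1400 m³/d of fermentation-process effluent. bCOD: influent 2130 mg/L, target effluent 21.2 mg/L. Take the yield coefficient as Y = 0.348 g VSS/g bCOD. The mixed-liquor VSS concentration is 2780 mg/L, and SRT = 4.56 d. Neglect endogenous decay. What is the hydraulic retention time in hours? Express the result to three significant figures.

τ ≈ 28.9 h

Biomass mass balance (decay neglected): V·X = Y·Q·(S₀ − S)·θ_c, so V = 0.348 × 1400 × (2130 − 21.2) × 4.56 / 2780 = 1685 m³.
τ = V/Q = 1685/1400 = 1.204 d, or 28.89 h.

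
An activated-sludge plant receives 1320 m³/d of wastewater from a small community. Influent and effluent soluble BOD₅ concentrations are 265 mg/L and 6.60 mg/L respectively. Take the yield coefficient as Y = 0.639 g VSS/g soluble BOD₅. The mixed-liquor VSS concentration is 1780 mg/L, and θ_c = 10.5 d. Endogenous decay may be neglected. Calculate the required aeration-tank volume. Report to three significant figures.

V ≈ 1290 m³

With k_d = 0 the design equation reduces to V = Y Q (S₀−S) θ_c / X = 0.639 × 1320 × (265 − 6.60) × 10.5 / 1780 = 1286 m³.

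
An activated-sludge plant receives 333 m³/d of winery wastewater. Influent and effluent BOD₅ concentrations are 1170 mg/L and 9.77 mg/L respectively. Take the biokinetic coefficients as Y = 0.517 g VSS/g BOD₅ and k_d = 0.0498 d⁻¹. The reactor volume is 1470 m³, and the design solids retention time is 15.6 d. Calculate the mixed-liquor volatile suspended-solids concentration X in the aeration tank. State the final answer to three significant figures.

Solving the biomass balance for X: X = Y Q (S₀−S) θ_c / [V (1+k_d θ_c)] = 0.517 × 333 × (1170 − 9.77) × 15.6 / [1470 × (1 + 0.0498 × 15.6)] = 1193 mg/L.

X ≈ 1190 mg/L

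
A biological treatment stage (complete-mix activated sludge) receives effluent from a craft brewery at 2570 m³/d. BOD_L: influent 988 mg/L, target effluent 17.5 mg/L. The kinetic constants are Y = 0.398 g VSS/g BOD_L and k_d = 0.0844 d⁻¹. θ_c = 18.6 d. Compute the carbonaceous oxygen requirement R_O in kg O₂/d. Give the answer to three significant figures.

The observed yield is Y_obs = Y/(1 + k_d·θ_c) = 0.398 / (1 + 0.0844 × 18.6) = 0.398 / 2.570 = 0.1549 g VSS per g BOD_L removed.
Substrate removed = Q·(S₀ − S) = 2570 m³/d × (988 − 17.5) g/m³ = 2.49×10^6 g/d = 2494 kg/d.
Biomass synthesised: P_X = Y_obs × 2494 = 386.3 kg VSS/d.
R_O = Q·ΔS − 1.42 P_X = 2494 − 548.5 = 1946 kg O₂/d.

R_O ≈ 1950 kg O₂/d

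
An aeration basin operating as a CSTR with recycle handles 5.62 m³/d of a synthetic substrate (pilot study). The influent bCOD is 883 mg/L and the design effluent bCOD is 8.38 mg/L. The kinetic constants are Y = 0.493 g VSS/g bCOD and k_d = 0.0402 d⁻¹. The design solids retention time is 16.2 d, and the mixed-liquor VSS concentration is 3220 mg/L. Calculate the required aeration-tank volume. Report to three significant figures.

Steady-state biomass mass balance: V·X·(1 + k_d·θ_c) = Y·Q·(S₀ − S)·θ_c, so V = 0.493 × 5.62 × (883 − 8.38) × 16.2 / [3220 × (1 + 0.0402 × 16.2)] = 3.93×10^4 / 5317 = 7.383 m³.

V ≈ 7.38 m³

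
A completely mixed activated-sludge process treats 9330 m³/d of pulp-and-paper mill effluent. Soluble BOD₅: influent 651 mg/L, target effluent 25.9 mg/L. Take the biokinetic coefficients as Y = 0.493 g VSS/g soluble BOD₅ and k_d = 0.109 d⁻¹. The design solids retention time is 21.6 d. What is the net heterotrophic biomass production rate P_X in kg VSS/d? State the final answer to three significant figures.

P_X ≈ 857 kg VSS/d

Observed yield with endogenous decay: Y_obs = Y / (1 + k_d·θ_c) = 0.493 / (1 + 0.109 × 21.6) = 0.493 / 3.354 = 0.1470 g VSS/g soluble BOD₅.
Mass of soluble BOD₅ removed per day: Q(S₀ − S) = 9330 × 625.1 g/m³ = 5832 kg/d.
Biomass produced: P_X = Y_obs·Q·ΔS = 0.1470 × 5832 ≈ 857.2 kg VSS/d.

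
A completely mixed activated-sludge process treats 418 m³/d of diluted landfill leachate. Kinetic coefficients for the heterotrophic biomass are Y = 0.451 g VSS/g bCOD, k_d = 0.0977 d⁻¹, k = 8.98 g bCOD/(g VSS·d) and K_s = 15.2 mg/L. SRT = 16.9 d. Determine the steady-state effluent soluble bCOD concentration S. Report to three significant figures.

Effluent substrate depends only on kinetics and SRT: S = K_s(1 + k_d θ_c) / [θ_c(Yk − k_d) − 1] = 15.2 × (1 + 0.0977 × 16.9) / [16.9 × (0.451 × 8.98 − 0.0977) − 1] = 40.30 / 65.79 = 0.6125 mg/L.

S ≈ 0.612 mg/L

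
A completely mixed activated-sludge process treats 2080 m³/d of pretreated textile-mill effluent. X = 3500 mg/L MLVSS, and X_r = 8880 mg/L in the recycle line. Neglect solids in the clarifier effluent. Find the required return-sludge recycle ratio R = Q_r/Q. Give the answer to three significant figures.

R ≈ 0.651

Mass balance around the secondary clarifier (neglecting effluent solids): R = X / (X_r − X) = 3500 / (8880 − 3500) = 0.6506.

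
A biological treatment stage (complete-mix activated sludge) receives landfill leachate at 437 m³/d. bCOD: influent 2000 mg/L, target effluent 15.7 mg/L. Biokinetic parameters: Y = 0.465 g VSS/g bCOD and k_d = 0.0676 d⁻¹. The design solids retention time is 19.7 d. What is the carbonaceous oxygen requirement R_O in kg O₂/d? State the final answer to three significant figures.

R_O ≈ 622 kg O₂/d

The observed yield is Y_obs = Y/(1 + k_d·θ_c) = 0.465 / (1 + 0.0676 × 19.7) = 0.465 / 2.332 = 0.1994 g VSS per g bCOD removed.
Mass of bCOD removed per day: Q(S₀ − S) = 437 × 1984 g/m³ = 867.1 kg/d.
Net sludge production P_X = 0.1994 × 867.1 = 172.9 kg VSS/d.
R_O = Q·ΔS − 1.42 P_X = 867.1 − 245.6 = 621.6 kg O₂/d.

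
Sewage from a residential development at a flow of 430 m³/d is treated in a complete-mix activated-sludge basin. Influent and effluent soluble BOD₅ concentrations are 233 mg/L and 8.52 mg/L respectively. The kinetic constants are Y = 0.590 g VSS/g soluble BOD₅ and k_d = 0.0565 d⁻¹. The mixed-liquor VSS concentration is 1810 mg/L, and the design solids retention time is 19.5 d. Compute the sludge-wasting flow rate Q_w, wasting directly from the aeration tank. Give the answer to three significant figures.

Q_w ≈ 15.0 m³/d

Steady-state biomass mass balance: V·X·(1 + k_d·θ_c) = Y·Q·(S₀ − S)·θ_c, so V = 0.590 × 430 × (233 − 8.52) × 19.5 / [1810 × (1 + 0.0565 × 19.5)] = 1.11×10^6 / 3804 = 291.9 m³.
Wasting from the aeration tank: Q_w = V / θ_c = 291.9 / 19.5 = 14.97 m³/d.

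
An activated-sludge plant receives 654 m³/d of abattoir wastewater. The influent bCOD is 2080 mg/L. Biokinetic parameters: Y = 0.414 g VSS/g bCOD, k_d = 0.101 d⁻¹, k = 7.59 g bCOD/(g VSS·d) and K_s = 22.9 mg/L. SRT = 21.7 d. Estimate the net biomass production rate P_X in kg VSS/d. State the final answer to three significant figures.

Effluent substrate depends only on kinetics and SRT: S = K_s(1 + k_d θ_c) / [θ_c(Yk − k_d) − 1] = 22.9 × (1 + 0.101 × 21.7) / [21.7 × (0.414 × 7.59 − 0.101) − 1] = 73.09 / 65.00 = 1.125 mg/L.
Correct the yield for decay: Y_obs = Y/(1 + k_d θ_c) = 0.414 / (1 + 0.101 × 21.7) = 0.414 / 3.192 = 0.1297.
Q·(S₀ − S) = 654 × (2080 − 1.12) × 10⁻³ = 1360 kg/d removed.
Biomass produced: P_X = Y_obs·Q·ΔS = 0.1297 × 1360 ≈ 176.4 kg VSS/d.

P_X ≈ 176 kg VSS/d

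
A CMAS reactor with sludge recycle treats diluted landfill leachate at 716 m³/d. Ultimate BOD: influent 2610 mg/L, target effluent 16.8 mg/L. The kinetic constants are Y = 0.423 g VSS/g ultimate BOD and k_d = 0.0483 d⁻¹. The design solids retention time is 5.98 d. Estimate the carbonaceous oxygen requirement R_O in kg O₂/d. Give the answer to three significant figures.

R_O ≈ 991 kg O₂/d

Correct the yield for decay: Y_obs = Y/(1 + k_d θ_c) = 0.423 / (1 + 0.0483 × 5.98) = 0.423 / 1.289 = 0.3282.
Substrate removed = Q·(S₀ − S) = 716 m³/d × (2610 − 16.8) g/m³ = 1.86×10^6 g/d = 1857 kg/d.
Net sludge production P_X = 0.3282 × 1857 = 609.4 kg VSS/d.
R_O = Q·(S₀ − S) − 1.42·P_X = 1857 − 1.42 × 609.4 = 991.4 kg O₂/d.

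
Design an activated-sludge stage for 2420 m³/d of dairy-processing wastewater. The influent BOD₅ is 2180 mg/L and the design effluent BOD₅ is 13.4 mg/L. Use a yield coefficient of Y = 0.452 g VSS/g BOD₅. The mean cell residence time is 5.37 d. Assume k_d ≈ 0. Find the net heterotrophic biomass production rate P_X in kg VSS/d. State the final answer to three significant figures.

P_X ≈ 2370 kg VSS/d

With endogenous decay neglected, the observed yield equals the true yield: Y_obs = Y = 0.452 g VSS/g BOD₅.
ΔS = 2180 − 13.4 = 2167 mg/L, so the substrate removal rate is 2420 × 2167/1000 = 5243 kg BOD₅/d.
Biomass produced: P_X = Y_obs·Q·ΔS = 0.4520 × 5243 ≈ 2370 kg VSS/d.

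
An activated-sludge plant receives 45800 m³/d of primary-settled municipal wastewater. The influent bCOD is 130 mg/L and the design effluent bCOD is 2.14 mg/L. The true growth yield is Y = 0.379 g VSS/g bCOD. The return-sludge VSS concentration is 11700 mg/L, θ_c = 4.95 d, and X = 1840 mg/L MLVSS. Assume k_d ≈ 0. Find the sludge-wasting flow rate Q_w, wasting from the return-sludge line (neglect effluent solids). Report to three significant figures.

Q_w ≈ 190 m³/d

With k_d = 0 the design equation reduces to V = Y Q (S₀−S) θ_c / X = 0.379 × 45800 × (130 − 2.14) × 4.95 / 1840 = 5971 m³.
Wasting from the return line (neglecting effluent solids): Q_w = V·X / (θ_c·X_r) = 5971 × 1840 / (4.95 × 11700) = 189.7 m³/d.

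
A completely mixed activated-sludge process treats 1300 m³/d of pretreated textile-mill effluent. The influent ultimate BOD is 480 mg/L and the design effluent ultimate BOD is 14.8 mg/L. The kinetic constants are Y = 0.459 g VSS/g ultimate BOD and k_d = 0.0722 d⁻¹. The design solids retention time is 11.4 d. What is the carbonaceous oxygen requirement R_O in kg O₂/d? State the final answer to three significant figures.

R_O ≈ 389 kg O₂/d

The observed yield is Y_obs = Y/(1 + k_d·θ_c) = 0.459 / (1 + 0.0722 × 11.4) = 0.459 / 1.823 = 0.2518 g VSS per g ultimate BOD removed.
Q·(S₀ − S) = 1300 × (480 − 14.8) × 10⁻³ = 604.8 kg/d removed.
P_X = Y_obs·Q·(S₀ − S) = 0.2518 × 604.8 = 152.3 kg VSS/d.
R_O = Q·ΔS − 1.42 P_X = 604.8 − 216.2 = 388.5 kg O₂/d.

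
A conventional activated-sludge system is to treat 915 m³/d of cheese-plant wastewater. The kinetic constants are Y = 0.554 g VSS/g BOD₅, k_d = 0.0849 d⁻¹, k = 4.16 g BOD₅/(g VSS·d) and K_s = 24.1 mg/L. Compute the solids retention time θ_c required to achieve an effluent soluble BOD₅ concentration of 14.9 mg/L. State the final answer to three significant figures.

From 1/θ_c = Y·k·S/(K_s + S) − k_d: Y·k·S/(K_s+S) = 0.554 × 4.16 × 14.9 / (24.1 + 14.9) = 0.8805 d⁻¹.
Then 1/θ_c = μ − k_d = 0.8805 − 0.0849 = 0.7956 d⁻¹, giving θ_c = 1.257 d.

θ_c ≈ 1.26 d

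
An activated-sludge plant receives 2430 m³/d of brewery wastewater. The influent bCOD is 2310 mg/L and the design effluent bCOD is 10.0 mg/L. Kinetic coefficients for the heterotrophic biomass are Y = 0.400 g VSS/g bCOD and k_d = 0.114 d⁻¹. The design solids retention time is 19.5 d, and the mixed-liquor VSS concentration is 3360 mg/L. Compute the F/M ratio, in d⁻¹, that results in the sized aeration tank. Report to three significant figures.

F/M ≈ 0.415 d⁻¹

From the SRT design equation V = Y Q (S₀−S) θ_c / [X (1 + k_d θ_c)] = 0.400 × 2430 × (2310 − 10.0) × 19.5 / [3360 × (1 + 0.114 × 19.5)] = 4.36×10^7 / 10829 = 4026 m³.
Food-to-microorganism ratio F/M = Q S₀ / (V X) = 2430 × 2310 / (4026 × 3360) = 0.4150 d⁻¹.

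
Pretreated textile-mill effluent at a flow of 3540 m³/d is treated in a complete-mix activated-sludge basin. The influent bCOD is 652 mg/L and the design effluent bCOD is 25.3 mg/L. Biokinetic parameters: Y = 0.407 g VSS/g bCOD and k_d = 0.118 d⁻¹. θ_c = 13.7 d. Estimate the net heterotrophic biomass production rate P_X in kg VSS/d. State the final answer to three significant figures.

Y_obs = Y / (1 + k_d θ_c) = 0.407 / (1 + 0.118 × 13.7) = 0.407 / 2.617 = 0.1555.
Q·(S₀ − S) = 3540 × (652 − 25.3) × 10⁻³ = 2219 kg/d removed.
P_X = Y_obs · Q(S₀ − S) = 0.1555 × 2219 = 345.1 kg VSS/d.

P_X ≈ 345 kg VSS/d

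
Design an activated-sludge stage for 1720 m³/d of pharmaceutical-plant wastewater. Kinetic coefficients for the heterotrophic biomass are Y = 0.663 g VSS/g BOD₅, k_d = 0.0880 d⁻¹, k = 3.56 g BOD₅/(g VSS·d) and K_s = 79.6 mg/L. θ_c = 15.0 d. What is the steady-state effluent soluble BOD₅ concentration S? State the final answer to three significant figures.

S ≈ 5.58 mg/L

Effluent substrate depends only on kinetics and SRT: S = K_s(1 + k_d θ_c) / [θ_c(Yk − k_d) − 1] = 79.6 × (1 + 0.0880 × 15.0) / [15.0 × (0.663 × 3.56 − 0.0880) − 1] = 184.7 / 33.08 = 5.582 mg/L.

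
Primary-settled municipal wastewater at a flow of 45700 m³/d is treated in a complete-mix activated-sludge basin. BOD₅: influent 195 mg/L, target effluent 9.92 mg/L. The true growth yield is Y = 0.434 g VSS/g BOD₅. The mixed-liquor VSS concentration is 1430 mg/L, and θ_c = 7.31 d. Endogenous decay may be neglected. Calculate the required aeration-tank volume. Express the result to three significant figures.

Biomass mass balance (decay neglected): V·X = Y·Q·(S₀ − S)·θ_c, so V = 0.434 × 45700 × (195 − 9.92) × 7.31 / 1430 = 18765 m³.

V ≈ 18800 m³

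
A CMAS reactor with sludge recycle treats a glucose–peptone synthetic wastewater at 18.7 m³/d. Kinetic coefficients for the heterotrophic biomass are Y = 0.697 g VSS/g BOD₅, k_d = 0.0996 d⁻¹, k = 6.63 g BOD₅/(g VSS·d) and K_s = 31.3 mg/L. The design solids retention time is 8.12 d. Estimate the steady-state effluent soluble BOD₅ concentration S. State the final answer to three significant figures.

S ≈ 1.59 mg/L

Effluent substrate depends only on kinetics and SRT: S = K_s(1 + k_d θ_c) / [θ_c(Yk − k_d) − 1] = 31.3 × (1 + 0.0996 × 8.12) / [8.12 × (0.697 × 6.63 − 0.0996) − 1] = 56.61 / 35.71 = 1.585 mg/L.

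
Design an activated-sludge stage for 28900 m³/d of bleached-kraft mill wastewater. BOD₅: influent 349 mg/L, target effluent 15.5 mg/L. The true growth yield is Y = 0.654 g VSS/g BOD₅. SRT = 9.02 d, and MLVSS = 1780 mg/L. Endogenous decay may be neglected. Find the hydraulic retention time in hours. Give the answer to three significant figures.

V·X = Y·Q·ΔS·θ_c gives V = 0.654 × 28900 × (349 − 15.5) × 9.02 / 1780 = 31942 m³.
HRT = V/Q = 31942 m³ / 28900 m³·d⁻¹ = 1.105 d × 24 = 26.53 h.

τ ≈ 26.5 h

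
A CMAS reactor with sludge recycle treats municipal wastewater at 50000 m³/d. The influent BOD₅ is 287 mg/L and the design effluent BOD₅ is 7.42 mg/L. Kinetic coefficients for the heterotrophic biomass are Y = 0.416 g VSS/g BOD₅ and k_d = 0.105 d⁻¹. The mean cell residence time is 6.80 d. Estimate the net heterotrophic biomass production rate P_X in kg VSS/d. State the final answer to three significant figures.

P_X ≈ 3390 kg VSS/d

The observed yield is Y_obs = Y/(1 + k_d·θ_c) = 0.416 / (1 + 0.105 × 6.80) = 0.416 / 1.714 = 0.2427 g VSS per g BOD₅ removed.
Substrate removed = Q·(S₀ − S) = 50000 m³/d × (287 − 7.42) g/m³ = 1.4×10^7 g/d = 13979 kg/d.
Net biomass production P_X = Y_obs × Q·(S₀ − S) = 0.2427 × 13979 = 3393 kg VSS/d.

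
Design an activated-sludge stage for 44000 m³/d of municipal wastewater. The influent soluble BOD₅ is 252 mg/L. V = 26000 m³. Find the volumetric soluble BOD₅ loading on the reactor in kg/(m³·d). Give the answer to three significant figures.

L_v ≈ 0.426 kg soluble BOD₅/(m³·d)

Applied soluble BOD₅ load per unit volume = Q·S₀/V = (44000 × 252/1000)/26000 = 0.4265 kg soluble BOD₅·m⁻³·d⁻¹.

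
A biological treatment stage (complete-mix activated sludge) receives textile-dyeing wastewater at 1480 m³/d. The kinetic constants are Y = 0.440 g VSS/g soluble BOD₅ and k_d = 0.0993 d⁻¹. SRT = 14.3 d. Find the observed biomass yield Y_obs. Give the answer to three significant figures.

Y_obs ≈ 0.182 g VSS/g soluble BOD₅

Correct the yield for decay: Y_obs = Y/(1 + k_d θ_c) = 0.440 / (1 + 0.0993 × 14.3) = 0.440 / 2.420 = 0.1818.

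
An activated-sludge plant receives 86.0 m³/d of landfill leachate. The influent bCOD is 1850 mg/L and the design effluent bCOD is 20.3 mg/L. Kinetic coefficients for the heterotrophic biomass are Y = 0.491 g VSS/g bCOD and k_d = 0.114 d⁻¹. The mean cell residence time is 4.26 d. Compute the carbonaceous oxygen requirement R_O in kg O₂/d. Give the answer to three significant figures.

R_O ≈ 83.5 kg O₂/d

Correct the yield for decay: Y_obs = Y/(1 + k_d θ_c) = 0.491 / (1 + 0.114 × 4.26) = 0.491 / 1.486 = 0.3305.
Substrate removed = Q·(S₀ − S) = 86.0 m³/d × (1850 − 20.3) g/m³ = 1.57×10^5 g/d = 157.4 kg/d.
P_X = Y_obs·Q·(S₀ − S) = 0.3305 × 157.4 = 52.01 kg VSS/d.
Carbonaceous O₂ demand = substrate oxidised − cell-mass equivalent = 157.4 − 1.42 × 52.01 = 83.51 kg O₂/d.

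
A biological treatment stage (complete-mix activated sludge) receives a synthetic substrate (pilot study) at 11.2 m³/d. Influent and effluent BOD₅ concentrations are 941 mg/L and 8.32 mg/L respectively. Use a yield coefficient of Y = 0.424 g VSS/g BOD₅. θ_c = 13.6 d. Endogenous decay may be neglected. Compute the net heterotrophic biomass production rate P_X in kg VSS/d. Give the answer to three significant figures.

P_X ≈ 4.43 kg VSS/d

Since k_d ≈ 0, Y_obs = Y = 0.424 g VSS/g BOD₅.
Q·(S₀ − S) = 11.2 × (941 − 8.32) × 10⁻³ = 10.45 kg/d removed.
Biomass produced: P_X = Y_obs·Q·ΔS = 0.4240 × 10.45 ≈ 4.429 kg VSS/d.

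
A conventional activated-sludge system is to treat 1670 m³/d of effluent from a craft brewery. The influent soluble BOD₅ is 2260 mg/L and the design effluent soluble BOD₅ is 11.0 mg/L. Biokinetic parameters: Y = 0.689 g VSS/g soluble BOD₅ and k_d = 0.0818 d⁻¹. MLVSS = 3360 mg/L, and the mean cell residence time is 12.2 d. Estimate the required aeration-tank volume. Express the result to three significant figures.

V ≈ 4700 m³

Steady-state biomass mass balance: V·X·(1 + k_d·θ_c) = Y·Q·(S₀ − S)·θ_c, so V = 0.689 × 1670 × (2260 − 11.0) × 12.2 / [3360 × (1 + 0.0818 × 12.2)] = 3.16×10^7 / 6713 = 4703 m³.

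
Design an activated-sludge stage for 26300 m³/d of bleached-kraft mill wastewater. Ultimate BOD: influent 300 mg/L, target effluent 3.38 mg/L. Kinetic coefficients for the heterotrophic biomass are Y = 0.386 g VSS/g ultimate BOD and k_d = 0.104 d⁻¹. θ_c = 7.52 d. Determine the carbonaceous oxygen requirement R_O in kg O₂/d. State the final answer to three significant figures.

R_O ≈ 5400 kg O₂/d

Y_obs = Y / (1 + k_d θ_c) = 0.386 / (1 + 0.104 × 7.52) = 0.386 / 1.782 = 0.2166.
ΔS = 300 − 3.38 = 296.6 mg/L, so the substrate removal rate is 26300 × 296.6/1000 = 7801 kg ultimate BOD/d.
P_X = Y_obs·Q·(S₀ − S) = 0.2166 × 7801 = 1690 kg VSS/d.
Carbonaceous O₂ demand = substrate oxidised − cell-mass equivalent = 7801 − 1.42 × 1690 = 5402 kg O₂/d.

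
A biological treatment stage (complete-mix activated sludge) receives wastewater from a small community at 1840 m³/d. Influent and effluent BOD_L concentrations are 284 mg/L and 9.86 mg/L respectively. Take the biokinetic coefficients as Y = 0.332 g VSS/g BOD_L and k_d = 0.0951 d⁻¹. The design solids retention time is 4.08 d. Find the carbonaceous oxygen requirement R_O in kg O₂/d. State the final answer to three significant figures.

R_O ≈ 333 kg O₂/d

Observed yield with endogenous decay: Y_obs = Y / (1 + k_d·θ_c) = 0.332 / (1 + 0.0951 × 4.08) = 0.332 / 1.388 = 0.2392 g VSS/g BOD_L.
Substrate removed = Q·(S₀ − S) = 1840 m³/d × (284 − 9.86) g/m³ = 5.04×10^5 g/d = 504.4 kg/d.
P_X = Y_obs·Q·(S₀ − S) = 0.2392 × 504.4 = 120.7 kg VSS/d.
R_O = Q·(S₀ − S) − 1.42·P_X = 504.4 − 1.42 × 120.7 = 333.1 kg O₂/d.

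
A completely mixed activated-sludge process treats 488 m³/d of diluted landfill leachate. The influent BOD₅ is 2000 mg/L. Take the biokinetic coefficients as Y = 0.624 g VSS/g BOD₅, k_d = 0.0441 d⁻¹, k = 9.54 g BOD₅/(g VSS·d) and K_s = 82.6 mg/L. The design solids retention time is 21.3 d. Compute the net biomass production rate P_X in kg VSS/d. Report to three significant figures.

For a completely mixed reactor with recycle the Lawrence–McCarty relation gives S = K_s·(1 + k_d·θ_c) / [θ_c·(Y·k − k_d) − 1] = 82.6 × (1 + 0.0441 × 21.3) / [21.3 × (0.624 × 9.54 − 0.0441) − 1] = 160.2 / 124.9 = 1.283 mg/L.
The observed yield is Y_obs = Y/(1 + k_d·θ_c) = 0.624 / (1 + 0.0441 × 21.3) = 0.624 / 1.939 = 0.3218 g VSS per g BOD₅ removed.
Q·(S₀ − S) = 488 × (2000 − 1.28) × 10⁻³ = 975.4 kg/d removed.
P_X = Y_obs · Q(S₀ − S) = 0.3218 × 975.4 = 313.8 kg VSS/d.

P_X ≈ 314 kg VSS/d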